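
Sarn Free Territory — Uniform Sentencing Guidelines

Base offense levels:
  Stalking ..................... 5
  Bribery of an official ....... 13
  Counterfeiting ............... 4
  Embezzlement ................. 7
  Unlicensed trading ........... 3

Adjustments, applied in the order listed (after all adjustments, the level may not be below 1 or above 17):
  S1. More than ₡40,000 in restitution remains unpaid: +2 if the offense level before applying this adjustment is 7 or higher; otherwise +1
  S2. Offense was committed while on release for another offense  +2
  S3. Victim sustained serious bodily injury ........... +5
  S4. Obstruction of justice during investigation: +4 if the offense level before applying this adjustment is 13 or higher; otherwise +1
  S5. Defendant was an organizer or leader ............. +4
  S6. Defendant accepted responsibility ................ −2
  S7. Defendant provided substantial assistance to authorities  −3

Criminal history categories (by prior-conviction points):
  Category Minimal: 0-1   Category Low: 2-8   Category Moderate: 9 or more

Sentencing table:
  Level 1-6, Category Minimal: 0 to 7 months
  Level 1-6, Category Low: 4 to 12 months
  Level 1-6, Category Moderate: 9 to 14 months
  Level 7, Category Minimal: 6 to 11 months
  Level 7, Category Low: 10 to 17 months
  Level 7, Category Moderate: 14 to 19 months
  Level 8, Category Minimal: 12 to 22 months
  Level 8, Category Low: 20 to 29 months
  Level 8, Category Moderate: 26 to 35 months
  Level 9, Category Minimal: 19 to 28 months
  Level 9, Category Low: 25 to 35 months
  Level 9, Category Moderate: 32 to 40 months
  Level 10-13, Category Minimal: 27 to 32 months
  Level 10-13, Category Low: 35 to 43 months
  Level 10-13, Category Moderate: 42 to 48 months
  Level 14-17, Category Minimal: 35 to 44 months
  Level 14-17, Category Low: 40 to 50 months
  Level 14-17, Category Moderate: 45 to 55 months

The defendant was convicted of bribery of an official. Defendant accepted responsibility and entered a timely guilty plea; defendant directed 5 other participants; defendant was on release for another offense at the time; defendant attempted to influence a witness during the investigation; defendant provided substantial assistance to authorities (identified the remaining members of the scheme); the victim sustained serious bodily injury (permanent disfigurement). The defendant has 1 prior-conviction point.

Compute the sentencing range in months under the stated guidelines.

35-44 months

Base offense level for bribery of an official: 13.
S1 does not apply.
S2 applies: 13 + 2 = 15.
S3 applies: 15 + 5 = 20.
S4 applies (level before this adjustment is 20 ≥ 13, so +4): 20 + 4 = 24.
S5 applies: 24 + 4 = 28.
S6 applies: 28 − 2 = 26.
S7 applies: 26 − 3 = 23.
Level 23 exceeds the maximum of 17; capped at 17.
Final offense level: 17.
Criminal history: 1 prior point → Category Minimal (0-1).
Level 17 falls in the 14-17 band.
Grid: Level 14-17 × Category Minimal = 35-44 months.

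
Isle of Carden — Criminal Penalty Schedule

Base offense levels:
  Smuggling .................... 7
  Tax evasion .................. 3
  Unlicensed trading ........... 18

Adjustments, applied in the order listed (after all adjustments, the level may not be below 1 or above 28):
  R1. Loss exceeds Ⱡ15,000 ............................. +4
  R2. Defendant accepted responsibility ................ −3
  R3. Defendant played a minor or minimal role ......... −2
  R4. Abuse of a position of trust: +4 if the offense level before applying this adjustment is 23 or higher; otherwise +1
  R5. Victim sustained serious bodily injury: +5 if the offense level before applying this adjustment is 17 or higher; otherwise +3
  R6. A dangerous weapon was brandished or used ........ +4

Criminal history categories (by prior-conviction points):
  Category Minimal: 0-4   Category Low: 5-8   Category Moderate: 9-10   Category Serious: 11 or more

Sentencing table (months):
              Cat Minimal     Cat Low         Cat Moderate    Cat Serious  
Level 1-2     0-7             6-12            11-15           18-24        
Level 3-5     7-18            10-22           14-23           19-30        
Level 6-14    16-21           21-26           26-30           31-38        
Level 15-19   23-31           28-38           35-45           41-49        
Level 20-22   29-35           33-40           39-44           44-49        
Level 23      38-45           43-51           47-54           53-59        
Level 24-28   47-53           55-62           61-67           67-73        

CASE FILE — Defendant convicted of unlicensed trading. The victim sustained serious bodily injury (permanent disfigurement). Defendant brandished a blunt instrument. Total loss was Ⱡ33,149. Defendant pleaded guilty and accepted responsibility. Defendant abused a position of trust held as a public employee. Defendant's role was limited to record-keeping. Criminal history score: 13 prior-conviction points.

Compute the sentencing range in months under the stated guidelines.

67-73 months

Base offense level for unlicensed trading: 18.
R1 applies: 18 + 4 = 22.
R2 applies: 22 − 3 = 19.
R3 applies: 19 − 2 = 17.
R4 applies (level before this adjustment is 17 < 23, so +1): 17 + 1 = 18.
R5 applies (level before this adjustment is 18 ≥ 17, so +5): 18 + 5 = 23.
R6 applies: 23 + 4 = 27.
Final offense level: 27.
Criminal history: 13 prior points → Category Serious (11+).
Level 27 falls in the 24-28 band.
Grid: Level 24-28 × Category Serious = 67-73 months.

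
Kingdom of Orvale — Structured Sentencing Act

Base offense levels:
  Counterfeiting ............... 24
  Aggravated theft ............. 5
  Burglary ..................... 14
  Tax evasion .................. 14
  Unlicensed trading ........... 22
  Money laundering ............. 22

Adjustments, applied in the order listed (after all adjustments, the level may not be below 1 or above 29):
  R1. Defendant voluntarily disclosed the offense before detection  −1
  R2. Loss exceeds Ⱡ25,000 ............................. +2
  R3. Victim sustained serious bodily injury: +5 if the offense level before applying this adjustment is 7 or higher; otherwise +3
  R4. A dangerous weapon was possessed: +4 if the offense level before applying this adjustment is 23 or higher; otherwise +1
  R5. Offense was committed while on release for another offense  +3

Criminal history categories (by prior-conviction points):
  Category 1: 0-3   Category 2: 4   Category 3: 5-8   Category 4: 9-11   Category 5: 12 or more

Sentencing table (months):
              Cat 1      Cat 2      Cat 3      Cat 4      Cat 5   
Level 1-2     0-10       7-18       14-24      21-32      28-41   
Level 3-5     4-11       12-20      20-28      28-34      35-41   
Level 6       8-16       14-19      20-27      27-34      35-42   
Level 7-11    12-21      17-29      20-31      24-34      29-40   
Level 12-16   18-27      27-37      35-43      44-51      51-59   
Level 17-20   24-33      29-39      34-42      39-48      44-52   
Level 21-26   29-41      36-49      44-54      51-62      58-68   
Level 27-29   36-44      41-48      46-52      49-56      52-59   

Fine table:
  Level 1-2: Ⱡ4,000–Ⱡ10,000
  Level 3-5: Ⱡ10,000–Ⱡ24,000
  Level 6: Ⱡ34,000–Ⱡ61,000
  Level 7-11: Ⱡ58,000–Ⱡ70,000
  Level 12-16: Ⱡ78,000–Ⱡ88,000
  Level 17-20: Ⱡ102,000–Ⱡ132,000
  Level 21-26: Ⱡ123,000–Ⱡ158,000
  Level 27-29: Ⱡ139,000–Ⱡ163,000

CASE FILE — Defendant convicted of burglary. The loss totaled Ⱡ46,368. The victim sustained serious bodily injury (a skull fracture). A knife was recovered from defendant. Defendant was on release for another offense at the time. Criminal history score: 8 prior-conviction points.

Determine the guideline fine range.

Ⱡ123,000–Ⱡ158,000

Base offense level for burglary: 14.
R2 applies: 14 + 2 = 16.
R3 applies (level before this adjustment is 16 ≥ 7, so +5): 16 + 5 = 21.
R4 applies (level before this adjustment is 21 < 23, so +1): 21 + 1 = 22.
R5 applies: 22 + 3 = 25.
Final offense level: 25.
Level 25 falls in the 21-26 band.
Fine table: Level 21-26 → Ⱡ123,000–Ⱡ158,000.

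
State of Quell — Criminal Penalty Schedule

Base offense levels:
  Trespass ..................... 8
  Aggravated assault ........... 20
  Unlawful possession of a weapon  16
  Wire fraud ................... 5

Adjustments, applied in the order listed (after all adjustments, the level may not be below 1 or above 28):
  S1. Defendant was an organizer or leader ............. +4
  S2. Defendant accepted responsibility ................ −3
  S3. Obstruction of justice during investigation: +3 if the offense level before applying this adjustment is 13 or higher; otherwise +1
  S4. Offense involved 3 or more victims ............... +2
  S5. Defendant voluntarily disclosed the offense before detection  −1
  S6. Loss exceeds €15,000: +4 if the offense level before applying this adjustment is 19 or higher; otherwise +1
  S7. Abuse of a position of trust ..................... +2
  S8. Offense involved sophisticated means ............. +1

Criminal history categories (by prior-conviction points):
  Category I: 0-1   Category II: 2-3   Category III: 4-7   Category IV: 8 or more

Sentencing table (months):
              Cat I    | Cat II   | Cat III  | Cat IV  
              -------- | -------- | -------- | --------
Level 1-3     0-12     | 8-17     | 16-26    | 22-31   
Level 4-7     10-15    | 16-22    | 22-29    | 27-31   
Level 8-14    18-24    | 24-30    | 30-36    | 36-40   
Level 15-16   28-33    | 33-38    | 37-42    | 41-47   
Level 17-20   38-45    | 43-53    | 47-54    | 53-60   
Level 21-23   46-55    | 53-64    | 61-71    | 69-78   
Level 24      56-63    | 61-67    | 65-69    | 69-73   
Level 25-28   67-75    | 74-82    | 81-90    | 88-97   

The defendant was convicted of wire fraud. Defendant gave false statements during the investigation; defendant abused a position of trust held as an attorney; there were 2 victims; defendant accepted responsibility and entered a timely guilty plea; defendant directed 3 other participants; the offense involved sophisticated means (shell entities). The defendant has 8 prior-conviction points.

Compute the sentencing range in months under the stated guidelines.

36-40 months

Base offense level for wire fraud: 5.
S1 applies: 5 + 4 = 9.
S2 applies: 9 − 3 = 6.
S3 applies (level before this adjustment is 6 < 13, so +1): 6 + 1 = 7.
S5 does not apply.
S7 applies: 7 + 2 = 9.
S8 applies: 9 + 1 = 10.
Final offense level: 10.
Criminal history: 8 prior points → Category IV (8+).
Level 10 falls in the 8-14 band.
Grid: Level 8-14 × Category IV = 36-40 months.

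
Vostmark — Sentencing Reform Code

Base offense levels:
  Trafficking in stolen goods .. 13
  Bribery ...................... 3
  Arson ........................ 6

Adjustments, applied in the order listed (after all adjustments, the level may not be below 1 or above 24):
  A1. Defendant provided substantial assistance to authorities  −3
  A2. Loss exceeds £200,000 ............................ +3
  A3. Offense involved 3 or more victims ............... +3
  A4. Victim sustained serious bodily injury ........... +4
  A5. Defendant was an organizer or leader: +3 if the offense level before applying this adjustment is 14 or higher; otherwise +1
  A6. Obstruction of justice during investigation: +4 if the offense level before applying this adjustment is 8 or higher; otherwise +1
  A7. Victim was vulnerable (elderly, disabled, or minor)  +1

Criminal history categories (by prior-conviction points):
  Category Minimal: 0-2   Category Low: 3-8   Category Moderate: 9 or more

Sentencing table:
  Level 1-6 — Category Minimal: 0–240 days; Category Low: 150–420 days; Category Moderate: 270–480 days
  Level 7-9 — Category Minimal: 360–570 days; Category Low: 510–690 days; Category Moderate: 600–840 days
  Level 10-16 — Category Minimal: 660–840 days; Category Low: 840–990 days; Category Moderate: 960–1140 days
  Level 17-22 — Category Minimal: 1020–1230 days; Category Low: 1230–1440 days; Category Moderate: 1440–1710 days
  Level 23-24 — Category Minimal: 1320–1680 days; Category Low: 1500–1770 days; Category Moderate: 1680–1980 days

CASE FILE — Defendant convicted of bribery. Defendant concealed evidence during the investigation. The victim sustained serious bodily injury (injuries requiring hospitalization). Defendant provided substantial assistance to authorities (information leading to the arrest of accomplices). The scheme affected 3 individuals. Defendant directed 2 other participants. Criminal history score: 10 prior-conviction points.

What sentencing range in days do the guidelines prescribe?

Base offense level for bribery: 3.
A1 applies: 3 − 3 = 0.
A2 does not apply.
A3 applies: 0 + 3 = 3.
A4 applies: 3 + 4 = 7.
A5 applies (level before this adjustment is 7 < 14, so +1): 7 + 1 = 8.
A6 applies (level before this adjustment is 8 ≥ 8, so +4): 8 + 4 = 12.
Final offense level: 12.
Criminal history: 10 prior points → Category Moderate (9+).
Level 12 falls in the 10-16 band.
Grid: Level 10-16 × Category Moderate = 960-1140 days.

960-1140 days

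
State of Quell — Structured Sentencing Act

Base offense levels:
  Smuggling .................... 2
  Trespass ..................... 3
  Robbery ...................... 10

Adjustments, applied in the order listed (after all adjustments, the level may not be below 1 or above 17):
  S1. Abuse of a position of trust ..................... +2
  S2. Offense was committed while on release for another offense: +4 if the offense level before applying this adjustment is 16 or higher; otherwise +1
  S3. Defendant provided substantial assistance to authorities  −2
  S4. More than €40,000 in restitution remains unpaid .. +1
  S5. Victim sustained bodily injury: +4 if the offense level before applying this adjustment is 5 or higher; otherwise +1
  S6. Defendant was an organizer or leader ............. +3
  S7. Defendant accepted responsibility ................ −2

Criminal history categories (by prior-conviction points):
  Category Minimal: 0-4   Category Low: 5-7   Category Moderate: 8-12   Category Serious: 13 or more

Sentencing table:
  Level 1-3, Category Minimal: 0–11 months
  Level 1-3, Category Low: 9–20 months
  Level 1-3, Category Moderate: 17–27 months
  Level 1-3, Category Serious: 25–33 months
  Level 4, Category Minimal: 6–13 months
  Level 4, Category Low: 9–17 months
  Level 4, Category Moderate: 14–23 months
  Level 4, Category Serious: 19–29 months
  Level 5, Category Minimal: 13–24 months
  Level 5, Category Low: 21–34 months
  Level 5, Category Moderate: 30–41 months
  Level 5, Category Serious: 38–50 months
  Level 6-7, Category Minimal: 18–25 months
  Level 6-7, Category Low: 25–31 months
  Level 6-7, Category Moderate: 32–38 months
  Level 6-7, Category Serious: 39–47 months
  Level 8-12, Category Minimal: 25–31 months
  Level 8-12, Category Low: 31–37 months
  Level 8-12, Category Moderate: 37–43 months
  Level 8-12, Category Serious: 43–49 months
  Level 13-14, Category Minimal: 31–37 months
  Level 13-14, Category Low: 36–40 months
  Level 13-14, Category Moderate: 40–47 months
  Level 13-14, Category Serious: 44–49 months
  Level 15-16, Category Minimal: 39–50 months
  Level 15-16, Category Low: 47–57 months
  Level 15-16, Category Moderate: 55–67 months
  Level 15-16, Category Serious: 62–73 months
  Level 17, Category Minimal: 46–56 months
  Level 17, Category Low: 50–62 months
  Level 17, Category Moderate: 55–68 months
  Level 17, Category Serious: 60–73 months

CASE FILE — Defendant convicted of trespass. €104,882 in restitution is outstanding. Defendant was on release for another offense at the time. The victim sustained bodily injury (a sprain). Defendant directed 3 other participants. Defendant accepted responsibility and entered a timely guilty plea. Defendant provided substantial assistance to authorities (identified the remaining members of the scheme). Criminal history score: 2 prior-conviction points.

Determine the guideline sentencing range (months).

13-24 months

Base offense level for trespass: 3.
S2 applies (level before this adjustment is 3 < 16, so +1): 3 + 1 = 4.
S3 applies: 4 − 2 = 2.
S4 applies: 2 + 1 = 3.
S5 applies (level before this adjustment is 3 < 5, so +1): 3 + 1 = 4.
S6 applies: 4 + 3 = 7.
S7 applies: 7 − 2 = 5.
Final offense level: 5.
Criminal history: 2 prior points → Category Minimal (0-4).
Level 5 falls in the 5 band.
Grid: Level 5 × Category Minimal = 13-24 months.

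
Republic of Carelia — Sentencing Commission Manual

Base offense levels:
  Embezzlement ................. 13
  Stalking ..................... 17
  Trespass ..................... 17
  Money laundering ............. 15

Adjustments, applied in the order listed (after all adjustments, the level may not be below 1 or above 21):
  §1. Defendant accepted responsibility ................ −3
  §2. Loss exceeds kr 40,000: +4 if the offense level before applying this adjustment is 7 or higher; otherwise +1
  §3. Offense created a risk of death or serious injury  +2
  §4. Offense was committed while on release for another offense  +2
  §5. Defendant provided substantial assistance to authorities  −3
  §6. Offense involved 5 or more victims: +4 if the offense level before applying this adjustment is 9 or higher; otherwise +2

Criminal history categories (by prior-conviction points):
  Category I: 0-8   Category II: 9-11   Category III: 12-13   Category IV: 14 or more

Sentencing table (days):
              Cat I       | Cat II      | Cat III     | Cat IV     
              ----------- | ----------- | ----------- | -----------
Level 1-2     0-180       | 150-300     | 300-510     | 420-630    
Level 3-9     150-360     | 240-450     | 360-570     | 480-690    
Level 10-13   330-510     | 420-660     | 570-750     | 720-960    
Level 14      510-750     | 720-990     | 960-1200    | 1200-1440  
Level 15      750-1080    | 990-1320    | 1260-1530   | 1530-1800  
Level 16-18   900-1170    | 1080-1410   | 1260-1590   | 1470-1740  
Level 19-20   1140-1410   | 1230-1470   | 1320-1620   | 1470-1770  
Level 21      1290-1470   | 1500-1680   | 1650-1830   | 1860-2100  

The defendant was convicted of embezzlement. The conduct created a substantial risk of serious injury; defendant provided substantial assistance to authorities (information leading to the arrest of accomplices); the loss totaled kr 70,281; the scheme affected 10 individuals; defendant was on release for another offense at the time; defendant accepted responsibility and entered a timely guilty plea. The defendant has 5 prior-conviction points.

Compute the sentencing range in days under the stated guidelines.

1140-1410 days

Base offense level for embezzlement: 13.
§1 applies: 13 − 3 = 10.
§2 applies (level before this adjustment is 10 ≥ 7, so +4): 10 + 4 = 14.
§3 applies: 14 + 2 = 16.
§4 applies: 16 + 2 = 18.
§5 applies: 18 − 3 = 15.
§6 applies (level before this adjustment is 15 ≥ 9, so +4): 15 + 4 = 19.
Final offense level: 19.
Criminal history: 5 prior points → Category I (0-8).
Level 19 falls in the 19-20 band.
Grid: Level 19-20 × Category I = 1140-1410 days.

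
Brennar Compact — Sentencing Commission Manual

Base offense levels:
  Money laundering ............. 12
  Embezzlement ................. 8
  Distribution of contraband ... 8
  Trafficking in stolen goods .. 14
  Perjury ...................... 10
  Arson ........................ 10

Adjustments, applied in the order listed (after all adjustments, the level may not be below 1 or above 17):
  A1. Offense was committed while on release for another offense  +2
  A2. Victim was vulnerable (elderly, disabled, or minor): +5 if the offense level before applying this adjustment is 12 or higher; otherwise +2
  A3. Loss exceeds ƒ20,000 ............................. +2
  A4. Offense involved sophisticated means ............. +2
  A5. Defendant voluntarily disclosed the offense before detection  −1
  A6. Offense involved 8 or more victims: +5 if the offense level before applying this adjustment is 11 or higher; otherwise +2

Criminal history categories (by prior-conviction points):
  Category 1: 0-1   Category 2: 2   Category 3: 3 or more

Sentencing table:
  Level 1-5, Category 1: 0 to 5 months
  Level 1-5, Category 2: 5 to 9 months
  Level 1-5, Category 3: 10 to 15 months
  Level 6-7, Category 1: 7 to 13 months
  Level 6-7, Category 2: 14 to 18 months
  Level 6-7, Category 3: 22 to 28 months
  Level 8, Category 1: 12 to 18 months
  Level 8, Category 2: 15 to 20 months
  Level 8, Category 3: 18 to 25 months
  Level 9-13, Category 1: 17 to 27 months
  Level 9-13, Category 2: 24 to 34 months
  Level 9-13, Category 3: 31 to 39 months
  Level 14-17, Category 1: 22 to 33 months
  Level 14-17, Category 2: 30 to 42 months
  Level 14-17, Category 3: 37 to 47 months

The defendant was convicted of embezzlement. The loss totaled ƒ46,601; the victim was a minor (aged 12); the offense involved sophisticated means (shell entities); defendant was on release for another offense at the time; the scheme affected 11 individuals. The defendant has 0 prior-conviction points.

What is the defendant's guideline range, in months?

22-33 months

Base offense level for embezzlement: 8.
A1 applies: 8 + 2 = 10.
A2 applies (level before this adjustment is 10 < 12, so +2): 10 + 2 = 12.
A3 applies: 12 + 2 = 14.
A4 applies: 14 + 2 = 16.
A6 applies (level before this adjustment is 16 ≥ 11, so +5): 16 + 5 = 21.
Level 21 exceeds the maximum of 17; capped at 17.
Final offense level: 17.
Criminal history: 0 prior points → Category 1 (0-1).
Level 17 falls in the 14-17 band.
Grid: Level 14-17 × Category 1 = 22-33 months.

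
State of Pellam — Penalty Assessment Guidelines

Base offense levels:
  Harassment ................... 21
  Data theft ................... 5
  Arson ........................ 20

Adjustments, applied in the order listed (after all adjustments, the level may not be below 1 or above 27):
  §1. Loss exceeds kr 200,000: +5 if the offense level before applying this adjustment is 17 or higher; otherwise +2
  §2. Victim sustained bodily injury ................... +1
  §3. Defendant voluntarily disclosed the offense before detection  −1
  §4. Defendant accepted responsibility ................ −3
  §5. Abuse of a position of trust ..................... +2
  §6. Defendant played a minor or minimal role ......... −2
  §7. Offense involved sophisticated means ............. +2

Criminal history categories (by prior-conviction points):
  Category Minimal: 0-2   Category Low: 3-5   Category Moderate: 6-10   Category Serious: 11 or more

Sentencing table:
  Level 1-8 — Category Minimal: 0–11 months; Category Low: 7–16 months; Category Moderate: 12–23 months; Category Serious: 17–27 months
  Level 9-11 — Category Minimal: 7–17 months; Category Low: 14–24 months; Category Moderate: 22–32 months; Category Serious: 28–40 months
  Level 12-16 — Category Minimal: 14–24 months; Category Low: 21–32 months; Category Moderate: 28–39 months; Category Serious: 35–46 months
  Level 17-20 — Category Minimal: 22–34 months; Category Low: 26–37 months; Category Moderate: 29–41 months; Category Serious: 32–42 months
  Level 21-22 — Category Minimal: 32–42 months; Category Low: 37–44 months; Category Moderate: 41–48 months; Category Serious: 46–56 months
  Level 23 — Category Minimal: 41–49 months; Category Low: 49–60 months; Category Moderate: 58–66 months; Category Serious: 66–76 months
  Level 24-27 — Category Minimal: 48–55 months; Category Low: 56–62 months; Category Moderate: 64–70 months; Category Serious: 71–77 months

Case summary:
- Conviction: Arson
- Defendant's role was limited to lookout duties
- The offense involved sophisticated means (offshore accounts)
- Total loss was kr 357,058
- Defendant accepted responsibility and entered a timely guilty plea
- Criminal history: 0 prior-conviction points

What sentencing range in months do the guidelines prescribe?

32-42 months

Base offense level for arson: 20.
§1 applies (level before this adjustment is 20 ≥ 17, so +5): 20 + 5 = 25.
§4 applies: 25 − 3 = 22.
§5 does not apply.
§6 applies: 22 − 2 = 20.
§7 applies: 20 + 2 = 22.
Final offense level: 22.
Criminal history: 0 prior points → Category Minimal (0-2).
Level 22 falls in the 21-22 band.
Grid: Level 21-22 × Category Minimal = 32-42 months.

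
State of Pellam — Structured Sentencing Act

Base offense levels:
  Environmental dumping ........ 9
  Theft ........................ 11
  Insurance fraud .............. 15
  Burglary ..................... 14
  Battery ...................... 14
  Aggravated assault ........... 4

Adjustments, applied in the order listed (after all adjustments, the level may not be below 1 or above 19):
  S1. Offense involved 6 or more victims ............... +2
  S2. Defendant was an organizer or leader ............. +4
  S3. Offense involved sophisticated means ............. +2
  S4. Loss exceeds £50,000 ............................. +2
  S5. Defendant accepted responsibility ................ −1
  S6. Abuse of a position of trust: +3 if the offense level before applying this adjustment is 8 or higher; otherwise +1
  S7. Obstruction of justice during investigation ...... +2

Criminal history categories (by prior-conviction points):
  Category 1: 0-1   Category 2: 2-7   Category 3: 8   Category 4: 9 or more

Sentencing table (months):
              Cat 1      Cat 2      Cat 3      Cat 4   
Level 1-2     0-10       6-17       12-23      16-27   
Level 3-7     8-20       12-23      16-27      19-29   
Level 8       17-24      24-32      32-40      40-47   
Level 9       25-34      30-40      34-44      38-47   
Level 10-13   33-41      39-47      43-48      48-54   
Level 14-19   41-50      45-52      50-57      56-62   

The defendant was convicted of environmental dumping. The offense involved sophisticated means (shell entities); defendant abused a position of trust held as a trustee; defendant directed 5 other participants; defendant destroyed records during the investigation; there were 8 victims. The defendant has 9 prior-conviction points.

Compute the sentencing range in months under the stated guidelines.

Base offense level for environmental dumping: 9.
S1 applies: 9 + 2 = 11.
S2 applies: 11 + 4 = 15.
S3 applies: 15 + 2 = 17.
S6 applies (level before this adjustment is 17 ≥ 8, so +3): 17 + 3 = 20.
S7 applies: 20 + 2 = 22.
Level 22 exceeds the maximum of 19; capped at 19.
Final offense level: 19.
Criminal history: 9 prior points → Category 4 (9+).
Level 19 falls in the 14-19 band.
Grid: Level 14-19 × Category 4 = 56-62 months.

56-62 months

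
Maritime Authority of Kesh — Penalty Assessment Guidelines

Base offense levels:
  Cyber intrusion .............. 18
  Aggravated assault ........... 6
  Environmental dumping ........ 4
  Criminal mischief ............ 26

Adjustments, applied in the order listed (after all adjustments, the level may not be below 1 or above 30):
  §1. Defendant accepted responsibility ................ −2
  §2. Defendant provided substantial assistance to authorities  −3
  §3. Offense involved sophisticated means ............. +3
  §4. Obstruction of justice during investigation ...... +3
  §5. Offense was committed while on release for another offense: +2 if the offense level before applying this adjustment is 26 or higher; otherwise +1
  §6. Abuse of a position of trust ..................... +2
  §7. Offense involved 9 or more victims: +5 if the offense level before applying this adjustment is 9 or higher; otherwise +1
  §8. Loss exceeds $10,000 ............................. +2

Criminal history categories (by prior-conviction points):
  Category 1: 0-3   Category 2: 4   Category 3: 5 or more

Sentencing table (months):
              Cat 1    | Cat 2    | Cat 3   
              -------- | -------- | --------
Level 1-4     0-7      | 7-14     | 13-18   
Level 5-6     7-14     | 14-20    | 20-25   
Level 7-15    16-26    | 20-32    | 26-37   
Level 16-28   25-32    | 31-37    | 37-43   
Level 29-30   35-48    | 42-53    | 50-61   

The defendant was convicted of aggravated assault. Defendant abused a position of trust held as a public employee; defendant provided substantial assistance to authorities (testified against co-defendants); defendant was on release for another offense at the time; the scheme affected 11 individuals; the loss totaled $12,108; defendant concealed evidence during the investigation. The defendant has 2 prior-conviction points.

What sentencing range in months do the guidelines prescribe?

25-32 months

Base offense level for aggravated assault: 6.
§1 does not apply.
§2 applies: 6 − 3 = 3.
§3 does not apply.
§4 applies: 3 + 3 = 6.
§5 applies (level before this adjustment is 6 < 26, so +1): 6 + 1 = 7.
§6 applies: 7 + 2 = 9.
§7 applies (level before this adjustment is 9 ≥ 9, so +5): 9 + 5 = 14.
§8 applies: 14 + 2 = 16.
Final offense level: 16.
Criminal history: 2 prior points → Category 1 (0-3).
Level 16 falls in the 16-28 band.
Grid: Level 16-28 × Category 1 = 25-32 months.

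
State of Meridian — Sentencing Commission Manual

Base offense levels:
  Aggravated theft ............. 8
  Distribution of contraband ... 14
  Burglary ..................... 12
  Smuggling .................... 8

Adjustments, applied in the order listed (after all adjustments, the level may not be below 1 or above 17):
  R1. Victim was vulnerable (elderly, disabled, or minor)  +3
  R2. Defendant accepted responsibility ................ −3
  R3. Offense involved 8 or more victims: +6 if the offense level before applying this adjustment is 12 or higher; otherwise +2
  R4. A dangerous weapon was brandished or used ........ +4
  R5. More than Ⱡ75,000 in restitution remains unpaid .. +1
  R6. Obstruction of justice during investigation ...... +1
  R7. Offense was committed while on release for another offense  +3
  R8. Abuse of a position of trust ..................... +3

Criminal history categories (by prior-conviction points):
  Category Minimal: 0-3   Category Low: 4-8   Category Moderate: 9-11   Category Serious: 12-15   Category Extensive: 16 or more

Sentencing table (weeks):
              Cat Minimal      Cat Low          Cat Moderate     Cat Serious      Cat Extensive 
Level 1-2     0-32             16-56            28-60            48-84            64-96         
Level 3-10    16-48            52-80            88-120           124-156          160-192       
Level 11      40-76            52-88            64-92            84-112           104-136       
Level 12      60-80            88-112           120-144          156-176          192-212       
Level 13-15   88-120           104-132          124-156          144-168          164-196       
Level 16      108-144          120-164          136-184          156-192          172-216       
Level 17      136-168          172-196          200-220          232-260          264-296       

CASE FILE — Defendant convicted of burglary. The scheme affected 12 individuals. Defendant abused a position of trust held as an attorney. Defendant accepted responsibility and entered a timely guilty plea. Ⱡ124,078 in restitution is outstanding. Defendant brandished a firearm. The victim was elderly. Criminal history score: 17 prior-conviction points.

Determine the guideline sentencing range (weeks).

Base offense level for burglary: 12.
R1 applies: 12 + 3 = 15.
R2 applies: 15 − 3 = 12.
R3 applies (level before this adjustment is 12 ≥ 12, so +6): 12 + 6 = 18.
R4 applies: 18 + 4 = 22.
R5 applies: 22 + 1 = 23.
R8 applies: 23 + 3 = 26.
Level 26 exceeds the maximum of 17; capped at 17.
Final offense level: 17.
Criminal history: 17 prior points → Category Extensive (16+).
Level 17 falls in the 17 band.
Grid: Level 17 × Category Extensive = 264-296 weeks.

264-296 weeks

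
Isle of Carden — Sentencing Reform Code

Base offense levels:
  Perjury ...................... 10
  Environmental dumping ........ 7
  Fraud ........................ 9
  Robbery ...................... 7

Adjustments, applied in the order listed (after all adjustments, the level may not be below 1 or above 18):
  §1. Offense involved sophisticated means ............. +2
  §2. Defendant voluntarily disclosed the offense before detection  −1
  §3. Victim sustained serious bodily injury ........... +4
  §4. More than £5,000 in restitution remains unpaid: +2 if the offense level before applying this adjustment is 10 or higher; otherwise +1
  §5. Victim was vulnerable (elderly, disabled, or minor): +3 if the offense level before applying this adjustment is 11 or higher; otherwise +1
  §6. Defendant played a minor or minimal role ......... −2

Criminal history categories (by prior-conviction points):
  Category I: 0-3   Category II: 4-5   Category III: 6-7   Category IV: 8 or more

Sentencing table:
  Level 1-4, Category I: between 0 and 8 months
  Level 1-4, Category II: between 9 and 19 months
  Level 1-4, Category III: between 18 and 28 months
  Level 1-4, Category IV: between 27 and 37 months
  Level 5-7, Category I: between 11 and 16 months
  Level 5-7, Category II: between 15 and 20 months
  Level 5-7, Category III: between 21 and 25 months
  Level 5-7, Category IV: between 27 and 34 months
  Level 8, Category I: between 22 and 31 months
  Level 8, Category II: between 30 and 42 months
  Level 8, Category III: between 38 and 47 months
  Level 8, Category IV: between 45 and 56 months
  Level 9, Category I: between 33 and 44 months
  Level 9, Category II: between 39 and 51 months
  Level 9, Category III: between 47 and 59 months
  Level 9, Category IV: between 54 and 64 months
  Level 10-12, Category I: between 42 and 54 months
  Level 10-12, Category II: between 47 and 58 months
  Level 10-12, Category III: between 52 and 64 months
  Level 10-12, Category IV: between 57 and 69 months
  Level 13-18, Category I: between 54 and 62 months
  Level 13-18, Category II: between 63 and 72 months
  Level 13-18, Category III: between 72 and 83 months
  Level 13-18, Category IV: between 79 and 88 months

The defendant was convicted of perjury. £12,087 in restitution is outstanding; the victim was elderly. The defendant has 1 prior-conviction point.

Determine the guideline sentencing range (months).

Base offense level for perjury: 10.
§1 does not apply.
§2 does not apply.
§4 applies (level before this adjustment is 10 ≥ 10, so +2): 10 + 2 = 12.
§5 applies (level before this adjustment is 12 ≥ 11, so +3): 12 + 3 = 15.
Final offense level: 15.
Criminal history: 1 prior point → Category I (0-3).
Level 15 falls in the 13-18 band.
Grid: Level 13-18 × Category I = 54-62 months.

54-62 months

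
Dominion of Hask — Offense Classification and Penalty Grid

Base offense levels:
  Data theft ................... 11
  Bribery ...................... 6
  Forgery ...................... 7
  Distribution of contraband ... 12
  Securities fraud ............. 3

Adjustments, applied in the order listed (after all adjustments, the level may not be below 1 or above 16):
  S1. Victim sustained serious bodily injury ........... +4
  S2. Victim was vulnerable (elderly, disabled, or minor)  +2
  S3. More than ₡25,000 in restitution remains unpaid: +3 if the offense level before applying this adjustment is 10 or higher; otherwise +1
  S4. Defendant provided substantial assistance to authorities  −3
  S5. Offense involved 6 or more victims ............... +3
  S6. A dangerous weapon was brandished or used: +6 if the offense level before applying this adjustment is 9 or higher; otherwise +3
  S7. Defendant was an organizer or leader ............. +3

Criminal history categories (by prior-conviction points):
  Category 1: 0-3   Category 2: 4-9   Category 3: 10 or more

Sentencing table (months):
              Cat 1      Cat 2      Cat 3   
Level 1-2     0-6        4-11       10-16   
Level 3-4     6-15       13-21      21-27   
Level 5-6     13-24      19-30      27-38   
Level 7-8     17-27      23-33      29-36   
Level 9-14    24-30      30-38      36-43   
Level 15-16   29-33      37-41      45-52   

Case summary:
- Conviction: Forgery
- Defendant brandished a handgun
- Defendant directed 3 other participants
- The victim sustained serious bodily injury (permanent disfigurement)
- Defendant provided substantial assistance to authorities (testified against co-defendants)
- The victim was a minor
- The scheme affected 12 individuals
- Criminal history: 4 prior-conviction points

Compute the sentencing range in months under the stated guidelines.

37-41 months

Base offense level for forgery: 7.
S1 applies: 7 + 4 = 11.
S2 applies: 11 + 2 = 13.
S3 does not apply.
S4 applies: 13 − 3 = 10.
S5 applies: 10 + 3 = 13.
S6 applies (level before this adjustment is 13 ≥ 9, so +6): 13 + 6 = 19.
S7 applies: 19 + 3 = 22.
Level 22 exceeds the maximum of 16; capped at 16.
Final offense level: 16.
Criminal history: 4 prior points → Category 2 (4-9).
Level 16 falls in the 15-16 band.
Grid: Level 15-16 × Category 2 = 37-41 months.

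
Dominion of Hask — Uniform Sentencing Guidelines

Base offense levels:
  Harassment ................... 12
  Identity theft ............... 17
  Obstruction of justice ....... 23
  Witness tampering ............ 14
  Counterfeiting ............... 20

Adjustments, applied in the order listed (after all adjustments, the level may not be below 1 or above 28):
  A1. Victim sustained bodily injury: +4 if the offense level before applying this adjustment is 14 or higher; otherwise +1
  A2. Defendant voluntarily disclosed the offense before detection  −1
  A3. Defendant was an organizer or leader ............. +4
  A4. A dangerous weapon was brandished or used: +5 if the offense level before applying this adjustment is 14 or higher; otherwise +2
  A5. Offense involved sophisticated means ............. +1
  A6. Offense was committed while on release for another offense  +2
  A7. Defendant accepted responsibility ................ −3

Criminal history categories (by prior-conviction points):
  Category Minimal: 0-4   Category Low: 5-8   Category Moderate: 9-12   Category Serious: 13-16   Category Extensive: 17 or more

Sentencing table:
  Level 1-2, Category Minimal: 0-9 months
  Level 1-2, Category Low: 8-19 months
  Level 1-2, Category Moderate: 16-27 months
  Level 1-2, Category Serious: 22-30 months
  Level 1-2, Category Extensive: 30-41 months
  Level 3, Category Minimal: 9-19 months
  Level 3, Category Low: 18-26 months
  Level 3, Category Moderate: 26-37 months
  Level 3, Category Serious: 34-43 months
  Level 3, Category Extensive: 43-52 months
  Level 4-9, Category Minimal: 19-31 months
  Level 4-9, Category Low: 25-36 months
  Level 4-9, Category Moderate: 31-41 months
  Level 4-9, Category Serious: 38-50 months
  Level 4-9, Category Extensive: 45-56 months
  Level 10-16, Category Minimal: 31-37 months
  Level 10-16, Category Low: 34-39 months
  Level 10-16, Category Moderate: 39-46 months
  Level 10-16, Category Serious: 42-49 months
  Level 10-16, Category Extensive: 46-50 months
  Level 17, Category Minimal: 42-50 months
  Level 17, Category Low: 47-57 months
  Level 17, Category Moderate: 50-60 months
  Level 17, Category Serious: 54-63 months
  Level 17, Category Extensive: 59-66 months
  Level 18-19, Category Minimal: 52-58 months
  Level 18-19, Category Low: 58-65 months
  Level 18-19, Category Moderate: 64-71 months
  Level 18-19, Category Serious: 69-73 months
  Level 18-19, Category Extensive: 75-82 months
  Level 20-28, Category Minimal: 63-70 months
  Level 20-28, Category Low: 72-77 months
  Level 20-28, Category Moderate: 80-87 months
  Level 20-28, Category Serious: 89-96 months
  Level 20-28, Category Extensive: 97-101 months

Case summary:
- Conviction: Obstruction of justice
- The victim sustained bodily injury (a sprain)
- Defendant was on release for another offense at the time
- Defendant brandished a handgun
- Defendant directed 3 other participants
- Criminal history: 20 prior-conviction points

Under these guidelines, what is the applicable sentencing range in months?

97-101 months

Base offense level for obstruction of justice: 23.
A1 applies (level before this adjustment is 23 ≥ 14, so +4): 23 + 4 = 27.
A2 does not apply.
A3 applies: 27 + 4 = 31.
A4 applies (level before this adjustment is 31 ≥ 14, so +5): 31 + 5 = 36.
A5 does not apply.
A6 applies: 36 + 2 = 38.
A7 does not apply.
Level 38 exceeds the maximum of 28; capped at 28.
Final offense level: 28.
Criminal history: 20 prior points → Category Extensive (17+).
Level 28 falls in the 20-28 band.
Grid: Level 20-28 × Category Extensive = 97-101 months.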